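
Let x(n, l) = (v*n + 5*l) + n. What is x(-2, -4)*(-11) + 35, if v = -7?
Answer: 123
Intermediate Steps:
x(n, l) = -6*n + 5*l (x(n, l) = (-7*n + 5*l) + n = -6*n + 5*l)
x(-2, -4)*(-11) + 35 = (-6*(-2) + 5*(-4))*(-11) + 35 = (12 - 20)*(-11) + 35 = -8*(-11) + 35 = 88 + 35 = 123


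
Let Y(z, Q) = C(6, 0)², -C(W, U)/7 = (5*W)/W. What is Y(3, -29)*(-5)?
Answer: -6125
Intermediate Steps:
C(W, U) = -35 (C(W, U) = -7*5*W/W = -7*5 = -35)
Y(z, Q) = 1225 (Y(z, Q) = (-35)² = 1225)
Y(3, -29)*(-5) = 1225*(-5) = -6125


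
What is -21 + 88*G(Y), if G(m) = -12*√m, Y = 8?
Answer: -21 - 2112*√2 ≈ -3007.8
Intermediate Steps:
-21 + 88*G(Y) = -21 + 88*(-24*√2) = -21 - 2112*√2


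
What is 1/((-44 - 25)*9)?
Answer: -1/621 ≈ -0.0016103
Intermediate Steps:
1/((-44 - 25)*9) = 1/(-69*9) = 1/(-621) = -1/621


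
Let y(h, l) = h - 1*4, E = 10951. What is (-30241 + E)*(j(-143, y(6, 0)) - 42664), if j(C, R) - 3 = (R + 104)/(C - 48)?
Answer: 157181806530/191 ≈ 8.2294e+8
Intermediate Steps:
y(h, l) = -4 + h (y(h, l) = h - 4 = -4 + h)
j(C, R) = 3 + (104 + R)/(-48 + C) (j(C, R) = 3 + (R + 104)/(C - 48) = 3 + (104 + R)/(-48 + C))
(-30241 + E)*(j(-143, y(6, 0)) - 42664) = (-30241 + 10951)*((-40 + (-4 + 6) + 3*(-143))/(-48 - 143) - 42664) = -19290*((-40 + 2 - 429)/(-191) - 42664) = -19290*(-1/191*(-467) - 42664) = -19290*(467/191 - 42664) = -19290*(-8148357/191) = 157181806530/191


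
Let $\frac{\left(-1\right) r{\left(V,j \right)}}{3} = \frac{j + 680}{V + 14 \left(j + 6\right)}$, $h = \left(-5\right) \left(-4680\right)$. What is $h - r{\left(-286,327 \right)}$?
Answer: $\frac{102401421}{4376} \approx 23401.0$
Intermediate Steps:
$h = 23400$
$r{\left(V,j \right)} = - \frac{3 \left(680 + j\right)}{84 + V + 14 j}$ ($r{\left(V,j \right)} = - 3 \frac{j + 680}{V + 14 \left(j + 6\right)} = - 3 \frac{680 + j}{V + 14 \left(6 + j\right)} = - 3 \frac{680 + j}{V + \left(84 + 14 j\right)} = - 3 \frac{680 + j}{84 + V + 14 j} = - \frac{3 \left(680 + j\right)}{84 + V + 14 j}$)
$h - r{\left(-286,327 \right)} = 23400 - \frac{3 \left(-680 - 327\right)}{84 - 286 + 14 \cdot 327} = 23400 - \frac{3 \left(-680 - 327\right)}{84 - 286 + 4578} = 23400 - 3 \cdot \frac{1}{4376} \left(-1007\right) = 23400 - - \frac{3021}{4376} = 23400 + \frac{3021}{4376} = \frac{102401421}{4376}$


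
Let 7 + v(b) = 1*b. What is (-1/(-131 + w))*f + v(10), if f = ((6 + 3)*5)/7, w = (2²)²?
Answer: 492/161 ≈ 3.0559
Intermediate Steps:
w = 16 (w = 4² = 16)
v(b) = -7 + b (v(b) = -7 + 1*b = -7 + b)
f = 45/7 (f = (9*5)*(⅐) = 45*(⅐) = 45/7 ≈ 6.4286)
(-1/(-131 + w))*f + v(10) = -1/(-131 + 16)*(45/7) + (-7 + 10) = -1/(-115)*(45/7) + 3 = -1*(-1/115)*(45/7) + 3 = (1/115)*(45/7) + 3 = 9/161 + 3 = 492/161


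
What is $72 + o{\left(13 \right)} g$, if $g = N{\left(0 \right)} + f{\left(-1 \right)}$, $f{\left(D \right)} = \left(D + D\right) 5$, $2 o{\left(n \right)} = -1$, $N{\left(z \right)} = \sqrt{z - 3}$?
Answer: $77 - \frac{i \sqrt{3}}{2} \approx 77.0 - 0.86602 i$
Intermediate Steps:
$N{\left(z \right)} = \sqrt{-3 + z}$
$o{\left(n \right)} = - \frac{1}{2}$ ($o{\left(n \right)} = \frac{1}{2} \left(-1\right) = - \frac{1}{2}$)
$f{\left(D \right)} = 10 D$ ($f{\left(D \right)} = 2 D 5 = 10 D$)
$g = -10 + i \sqrt{3}$ ($g = \sqrt{-3 + 0} + 10 \left(-1\right) = \sqrt{-3} - 10 = i \sqrt{3} - 10 = -10 + i \sqrt{3} \approx -10.0 + 1.732 i$)
$72 + o{\left(13 \right)} g = 72 - \frac{-10 + i \sqrt{3}}{2} = 72 + \left(5 - \frac{i \sqrt{3}}{2}\right) = 77 - \frac{i \sqrt{3}}{2}$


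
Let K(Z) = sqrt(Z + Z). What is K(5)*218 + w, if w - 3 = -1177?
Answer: -1174 + 218*sqrt(10) ≈ -484.62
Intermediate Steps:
w = -1174 (w = 3 - 1177 = -1174)
K(Z) = sqrt(2)*sqrt(Z) (K(Z) = sqrt(2*Z) = sqrt(2)*sqrt(Z))
K(5)*218 + w = (sqrt(2)*sqrt(5))*218 - 1174 = sqrt(10)*218 - 1174 = 218*sqrt(10) - 1174 = -1174 + 218*sqrt(10)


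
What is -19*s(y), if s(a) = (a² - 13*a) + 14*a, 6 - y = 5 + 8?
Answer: -798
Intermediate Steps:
y = -7 (y = 6 - (5 + 8) = 6 - 1*13 = 6 - 13 = -7)
s(a) = a + a²
-19*s(y) = -(-133)*(1 - 7) = -(-133)*(-6) = -19*42 = -798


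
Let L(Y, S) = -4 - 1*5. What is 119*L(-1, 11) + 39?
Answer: -1032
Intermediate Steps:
L(Y, S) = -9 (L(Y, S) = -4 - 5 = -9)
119*L(-1, 11) + 39 = 119*(-9) + 39 = -1071 + 39 = -1032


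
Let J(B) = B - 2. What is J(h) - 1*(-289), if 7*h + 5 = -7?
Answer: 1997/7 ≈ 285.29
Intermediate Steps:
h = -12/7 (h = -5/7 + (1/7)*(-7) = -5/7 - 1 = -12/7 ≈ -1.7143)
J(B) = -2 + B
J(h) - 1*(-289) = (-2 - 12/7) - 1*(-289) = -26/7 + 289 = 1997/7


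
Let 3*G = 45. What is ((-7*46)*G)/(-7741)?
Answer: 4830/7741 ≈ 0.62395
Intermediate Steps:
G = 15 (G = (1/3)*45 = 15)
((-7*46)*G)/(-7741) = (-7*46*15)/(-7741) = -322*15*(-1/7741) = -4830*(-1/7741) = 4830/7741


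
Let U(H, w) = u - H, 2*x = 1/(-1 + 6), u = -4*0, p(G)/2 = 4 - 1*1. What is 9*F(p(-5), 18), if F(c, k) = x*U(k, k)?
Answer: -81/5 ≈ -16.200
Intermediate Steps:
p(G) = 6 (p(G) = 2*(4 - 1*1) = 2*(4 - 1) = 2*3 = 6)
u = 0
x = 1/10 (x = 1/(2*(-1 + 6)) = (1/2)/5 = (1/2)*(1/5) = 1/10 ≈ 0.10000)
U(H, w) = -H (U(H, w) = 0 - H = -H)
F(c, k) = -k/10 (F(c, k) = (-k)/10 = -k/10)
9*F(p(-5), 18) = 9*(-1/10*18) = 9*(-9/5) = -81/5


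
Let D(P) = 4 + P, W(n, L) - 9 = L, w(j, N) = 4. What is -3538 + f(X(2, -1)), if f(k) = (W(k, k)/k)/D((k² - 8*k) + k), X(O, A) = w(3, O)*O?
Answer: -339631/96 ≈ -3537.8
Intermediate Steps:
W(n, L) = 9 + L
X(O, A) = 4*O
f(k) = (9 + k)/(k*(4 + k² - 7*k)) (f(k) = ((9 + k)/k)/(4 + ((k² - 8*k) + k)) = ((9 + k)/k)/(4 + (k² - 7*k)) = ((9 + k)/k)/(4 + k² - 7*k) = (9 + k)/(k*(4 + k² - 7*k)))
-3538 + f(X(2, -1)) = -3538 + (9 + 4*2)/(((4*2))*(4 + (4*2)*(-7 + 4*2))) = -3538 + (9 + 8)/(8*(4 + 8*(-7 + 8))) = -3538 + (⅛)*17/(4 + 8*1) = -3538 + (⅛)*17/(4 + 8) = -3538 + (⅛)*17/12 = -3538 + (⅛)*(1/12)*17 = -3538 + 17/96 = -339631/96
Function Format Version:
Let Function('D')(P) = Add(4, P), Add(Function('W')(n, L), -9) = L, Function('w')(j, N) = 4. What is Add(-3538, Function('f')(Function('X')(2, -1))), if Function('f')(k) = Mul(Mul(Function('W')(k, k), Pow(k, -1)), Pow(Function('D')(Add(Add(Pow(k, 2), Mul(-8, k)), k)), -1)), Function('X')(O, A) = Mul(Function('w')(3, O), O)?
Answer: Rational(-339631, 96) ≈ -3537.8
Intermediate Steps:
Function('W')(n, L) = Add(9, L)
Function('X')(O, A) = Mul(4, O)
Function('f')(k) = Mul(Pow(k, -1), Pow(Add(4, Pow(k, 2), Mul(-7, k)), -1), Add(9, k)) (Function('f')(k) = Mul(Mul(Add(9, k), Pow(k, -1)), Pow(Add(4, Add(Add(Pow(k, 2), Mul(-8, k)), k)), -1)) = Mul(Mul(Pow(k, -1), Add(9, k)), Pow(Add(4, Add(Pow(k, 2), Mul(-7, k))), -1)) = Mul(Mul(Pow(k, -1), Add(9, k)), Pow(Add(4, Pow(k, 2), Mul(-7, k)), -1)) = Mul(Pow(k, -1), Pow(Add(4, Pow(k, 2), Mul(-7, k)), -1), Add(9, k)))
Add(-3538, Function('f')(Function('X')(2, -1))) = Add(-3538, Mul(Pow(Mul(4, 2), -1), Pow(Add(4, Mul(Mul(4, 2), Add(-7, Mul(4, 2)))), -1), Add(9, Mul(4, 2)))) = Add(-3538, Mul(Pow(8, -1), Pow(Add(4, Mul(8, Add(-7, 8))), -1), Add(9, 8))) = Add(-3538, Mul(Rational(1, 8), Pow(Add(4, Mul(8, 1)), -1), 17)) = Add(-3538, Mul(Rational(1, 8), Pow(Add(4, 8), -1), 17)) = Add(-3538, Mul(Rational(1, 8), Pow(12, -1), 17)) = Add(-3538, Mul(Rational(1, 8), Rational(1, 12), 17)) = Add(-3538, Rational(17, 96)) = Rational(-339631, 96)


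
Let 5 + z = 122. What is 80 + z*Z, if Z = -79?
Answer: -9163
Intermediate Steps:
z = 117 (z = -5 + 122 = 117)
80 + z*Z = 80 + 117*(-79) = 80 - 9243 = -9163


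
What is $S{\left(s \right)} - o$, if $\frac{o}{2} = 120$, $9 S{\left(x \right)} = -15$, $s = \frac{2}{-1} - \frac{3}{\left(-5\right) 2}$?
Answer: $- \frac{725}{3} \approx -241.67$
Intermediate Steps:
$s = - \frac{17}{10}$ ($s = 2 \left(-1\right) - \frac{3}{-10} = -2 - - \frac{3}{10} = -2 + \frac{3}{10} = - \frac{17}{10} \approx -1.7$)
$S{\left(x \right)} = - \frac{5}{3}$ ($S{\left(x \right)} = \frac{1}{9} \left(-15\right) = - \frac{5}{3}$)
$o = 240$ ($o = 2 \cdot 120 = 240$)
$S{\left(s \right)} - o = - \frac{5}{3} - 240 = - \frac{725}{3}$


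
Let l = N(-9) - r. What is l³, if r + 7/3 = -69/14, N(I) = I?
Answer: -389017/74088 ≈ -5.2507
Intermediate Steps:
r = -305/42 (r = -7/3 - 69/14 = -305/42 ≈ -7.2619)
l = -73/42 (l = -9 - 1*(-305/42) = -9 + 305/42 = -73/42 ≈ -1.7381)
l³ = (-73/42)³ = -389017/74088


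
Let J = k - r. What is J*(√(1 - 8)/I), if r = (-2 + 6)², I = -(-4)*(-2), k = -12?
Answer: 7*I*√7/2 ≈ 9.2601*I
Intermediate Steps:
I = -8 (I = -4*(-1)*(-2) = 4*(-2) = -8)
r = 16 (r = 4² = 16)
J = -28 (J = -12 - 1*16 = -12 - 16 = -28)
J*(√(1 - 8)/I) = -28*√(1 - 8)/(-8) = -28*√(-7)*(-1)/8 = -28*I*√7*(-1)/8 = -(-7)*I*√7/2 = 7*I*√7/2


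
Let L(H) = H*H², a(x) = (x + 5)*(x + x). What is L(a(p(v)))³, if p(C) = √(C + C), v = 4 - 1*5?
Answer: -19635257344 - 17859829760*I*√2 ≈ -1.9635e+10 - 2.5258e+10*I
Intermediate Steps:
v = -1 (v = 4 - 5 = -1)
p(C) = √2*√C (p(C) = √(2*C) = √2*√C)
a(x) = 2*x*(5 + x) (a(x) = (5 + x)*(2*x) = 2*x*(5 + x))
L(H) = H³
L(a(p(v)))³ = ((2*(√2*√(-1))*(5 + √2*√(-1)))³)³ = ((2*(√2*I)*(5 + √2*I))³)³ = ((2*(I*√2)*(5 + I*√2))³)³ = ((2*I*√2*(5 + I*√2))³)³ = (-16*I*√2*(5 + I*√2)³)³ = 8192*I*√2*(5 + I*√2)⁹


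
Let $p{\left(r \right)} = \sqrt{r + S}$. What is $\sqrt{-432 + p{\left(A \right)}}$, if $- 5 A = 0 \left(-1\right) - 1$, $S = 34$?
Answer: $\frac{\sqrt{-10800 + 15 \sqrt{95}}}{5} \approx 20.643 i$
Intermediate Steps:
$A = \frac{1}{5}$ ($A = - \frac{0 \left(-1\right) - 1}{5} = - \frac{0 - 1}{5} = \left(- \frac{1}{5}\right) \left(-1\right) = \frac{1}{5} \approx 0.2$)
$p{\left(r \right)} = \sqrt{34 + r}$ ($p{\left(r \right)} = \sqrt{r + 34} = \sqrt{34 + r}$)
$\sqrt{-432 + p{\left(A \right)}} = \sqrt{-432 + \sqrt{34 + \frac{1}{5}}} = \sqrt{-432 + \sqrt{\frac{171}{5}}} = \sqrt{-432 + \frac{3 \sqrt{95}}{5}}$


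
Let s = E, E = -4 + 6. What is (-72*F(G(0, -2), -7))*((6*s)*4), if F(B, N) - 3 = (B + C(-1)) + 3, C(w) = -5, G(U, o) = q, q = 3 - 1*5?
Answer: 3456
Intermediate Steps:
q = -2 (q = 3 - 5 = -2)
G(U, o) = -2
E = 2
s = 2
F(B, N) = 1 + B (F(B, N) = 3 + ((B - 5) + 3) = 3 + ((-5 + B) + 3) = 3 + (-2 + B) = 1 + B)
(-72*F(G(0, -2), -7))*((6*s)*4) = (-72*(1 - 2))*((6*2)*4) = (-72*(-1))*(12*4) = 72*48 = 3456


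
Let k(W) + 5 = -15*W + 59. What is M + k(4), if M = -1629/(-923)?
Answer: -3909/923 ≈ -4.2351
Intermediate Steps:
k(W) = 54 - 15*W (k(W) = -5 + (-15*W + 59) = -5 + (59 - 15*W) = 54 - 15*W)
M = 1629/923 (M = -1629*(-1/923) = 1629/923 ≈ 1.7649)
M + k(4) = 1629/923 + (54 - 15*4) = 1629/923 + (54 - 60) = 1629/923 - 6 = -3909/923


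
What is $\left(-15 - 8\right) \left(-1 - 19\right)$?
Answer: $460$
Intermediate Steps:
$\left(-15 - 8\right) \left(-1 - 19\right) = \left(-23\right) \left(-20\right) = 460$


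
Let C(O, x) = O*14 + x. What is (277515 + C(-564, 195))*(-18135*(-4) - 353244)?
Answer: -75737869056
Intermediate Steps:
C(O, x) = x + 14*O (C(O, x) = 14*O + x = x + 14*O)
(277515 + C(-564, 195))*(-18135*(-4) - 353244) = (277515 + (195 + 14*(-564)))*(-18135*(-4) - 353244) = (277515 + (195 - 7896))*(72540 - 353244) = (277515 - 7701)*(-280704) = 269814*(-280704) = -75737869056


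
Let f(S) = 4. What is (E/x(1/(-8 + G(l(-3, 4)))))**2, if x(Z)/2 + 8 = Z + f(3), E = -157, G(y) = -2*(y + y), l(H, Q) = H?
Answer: 98596/225 ≈ 438.20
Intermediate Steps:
G(y) = -4*y
x(Z) = -8 + 2*Z (x(Z) = -16 + 2*(Z + 4) = -16 + 2*(4 + Z) = -16 + (8 + 2*Z) = -8 + 2*Z)
(E/x(1/(-8 + G(l(-3, 4)))))**2 = (-157/(-8 + 2/(-8 - 4*(-3))))**2 = (-157/(-8 + 2/(-8 + 12)))**2 = (-157/(-8 + 2/4))**2 = (-157/(-8 + 2*(1/4)))**2 = (-157/(-8 + 1/2))**2 = (-157/(-15/2))**2 = (-157*(-2/15))**2 = (314/15)**2 = 98596/225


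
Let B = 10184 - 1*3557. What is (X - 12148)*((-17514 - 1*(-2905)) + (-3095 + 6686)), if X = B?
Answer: 60830378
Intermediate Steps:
B = 6627 (B = 10184 - 3557 = 6627)
X = 6627
(X - 12148)*((-17514 - 1*(-2905)) + (-3095 + 6686)) = (6627 - 12148)*((-17514 - 1*(-2905)) + (-3095 + 6686)) = -5521*((-17514 + 2905) + 3591) = -5521*(-14609 + 3591) = -5521*(-11018) = 60830378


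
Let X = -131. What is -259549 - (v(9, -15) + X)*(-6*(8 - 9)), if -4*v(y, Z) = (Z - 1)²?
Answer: -258379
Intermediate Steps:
v(y, Z) = -(-1 + Z)²/4 (v(y, Z) = -(Z - 1)²/4 = -(-1 + Z)²/4)
-259549 - (v(9, -15) + X)*(-6*(8 - 9)) = -259549 - (-(-1 - 15)²/4 - 131)*(-6*(8 - 9)) = -259549 - (-¼*(-16)² - 131)*(-6*(-1)) = -259549 - (-¼*256 - 131)*6 = -259549 - (-64 - 131)*6 = -259549 - (-195)*6 = -259549 - 1*(-1170) = -259549 + 1170 = -258379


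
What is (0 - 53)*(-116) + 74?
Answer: 6222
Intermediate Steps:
(0 - 53)*(-116) + 74 = -53*(-116) + 74 = 6148 + 74 = 6222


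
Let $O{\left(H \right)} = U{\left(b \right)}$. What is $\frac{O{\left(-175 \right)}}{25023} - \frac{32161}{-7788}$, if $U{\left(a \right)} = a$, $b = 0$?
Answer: $\frac{32161}{7788} \approx 4.1296$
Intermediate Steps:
$O{\left(H \right)} = 0$
$\frac{O{\left(-175 \right)}}{25023} - \frac{32161}{-7788} = \frac{0}{25023} - \frac{32161}{-7788} = 0 \cdot \frac{1}{25023} - - \frac{32161}{7788} = 0 + \frac{32161}{7788} = \frac{32161}{7788}$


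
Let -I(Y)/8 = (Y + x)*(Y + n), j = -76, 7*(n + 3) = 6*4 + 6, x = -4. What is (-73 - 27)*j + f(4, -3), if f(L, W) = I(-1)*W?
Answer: 52960/7 ≈ 7565.7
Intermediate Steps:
n = 9/7 (n = -3 + (6*4 + 6)/7 = -3 + (24 + 6)/7 = -3 + (⅐)*30 = -3 + 30/7 = 9/7 ≈ 1.2857)
I(Y) = -8*(-4 + Y)*(9/7 + Y) (I(Y) = -8*(Y - 4)*(Y + 9/7) = -8*(-4 + Y)*(9/7 + Y))
f(L, W) = 80*W/7 (f(L, W) = (288/7 - 8*(-1)² + (152/7)*(-1))*W = (288/7 - 8*1 - 152/7)*W = (288/7 - 8 - 152/7)*W = 80*W/7)
(-73 - 27)*j + f(4, -3) = (-73 - 27)*(-76) + (80/7)*(-3) = -100*(-76) - 240/7 = 7600 - 240/7 = 52960/7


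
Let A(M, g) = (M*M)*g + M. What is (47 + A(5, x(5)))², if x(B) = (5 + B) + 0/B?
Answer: 91204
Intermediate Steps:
x(B) = 5 + B (x(B) = (5 + B) + 0 = 5 + B)
A(M, g) = M + g*M² (A(M, g) = M²*g + M = g*M² + M = M + g*M²)
(47 + A(5, x(5)))² = (47 + 5*(1 + 5*(5 + 5)))² = (47 + 5*(1 + 5*10))² = (47 + 5*(1 + 50))² = (47 + 5*51)² = (47 + 255)² = 302² = 91204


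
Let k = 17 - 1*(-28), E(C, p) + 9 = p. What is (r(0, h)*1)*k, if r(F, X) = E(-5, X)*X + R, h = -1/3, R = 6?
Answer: 410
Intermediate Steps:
E(C, p) = -9 + p
h = -⅓ (h = -1*⅓ = -⅓ ≈ -0.33333)
r(F, X) = 6 + X*(-9 + X) (r(F, X) = (-9 + X)*X + 6 = X*(-9 + X) + 6 = 6 + X*(-9 + X))
k = 45 (k = 17 + 28 = 45)
(r(0, h)*1)*k = ((6 - (-9 - ⅓)/3)*1)*45 = ((6 - ⅓*(-28/3))*1)*45 = ((6 + 28/9)*1)*45 = ((82/9)*1)*45 = (82/9)*45 = 410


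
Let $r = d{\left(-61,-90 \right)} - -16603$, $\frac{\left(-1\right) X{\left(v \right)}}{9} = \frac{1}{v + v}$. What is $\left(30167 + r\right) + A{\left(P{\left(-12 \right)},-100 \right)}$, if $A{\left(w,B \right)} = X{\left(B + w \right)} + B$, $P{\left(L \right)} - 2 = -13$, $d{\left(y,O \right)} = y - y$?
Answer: $\frac{3453583}{74} \approx 46670.0$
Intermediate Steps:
$d{\left(y,O \right)} = 0$
$P{\left(L \right)} = -11$ ($P{\left(L \right)} = 2 - 13 = -11$)
$X{\left(v \right)} = - \frac{9}{2 v}$ ($X{\left(v \right)} = - \frac{9}{v + v} = - \frac{9}{2 v}$)
$r = 16603$ ($r = 0 - -16603 = 0 + 16603 = 16603$)
$A{\left(w,B \right)} = B - \frac{9}{2 \left(B + w\right)}$ ($A{\left(w,B \right)} = - \frac{9}{2 \left(B + w\right)} + B = B - \frac{9}{2 \left(B + w\right)}$)
$\left(30167 + r\right) + A{\left(P{\left(-12 \right)},-100 \right)} = \left(30167 + 16603\right) + \frac{- \frac{9}{2} - 100 \left(-100 - 11\right)}{-100 - 11} = 46770 + \frac{- \frac{9}{2} - -11100}{-111} = 46770 - \frac{- \frac{9}{2} + 11100}{111} = 46770 - \frac{7397}{74} = \frac{3453583}{74}$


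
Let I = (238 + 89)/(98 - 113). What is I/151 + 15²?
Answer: 169766/755 ≈ 224.86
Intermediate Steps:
I = -109/5 (I = 327/(-15) = 327*(-1/15) = -109/5 ≈ -21.800)
I/151 + 15² = -109/5/151 + 15² = -109/5*1/151 + 225 = -109/755 + 225 = 169766/755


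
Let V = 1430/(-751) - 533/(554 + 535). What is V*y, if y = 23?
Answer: -45023719/817839 ≈ -55.052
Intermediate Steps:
V = -1957553/817839 (V = 1430*(-1/751) - 533/1089 = -1430/751 - 533*1/1089 = -1430/751 - 533/1089 = -1957553/817839 ≈ -2.3936)
V*y = -1957553/817839*23 = -45023719/817839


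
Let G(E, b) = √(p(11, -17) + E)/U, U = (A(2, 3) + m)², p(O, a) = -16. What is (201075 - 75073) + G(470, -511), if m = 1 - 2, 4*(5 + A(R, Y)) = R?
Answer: 126002 + 4*√454/121 ≈ 1.2600e+5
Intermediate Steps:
A(R, Y) = -5 + R/4
m = -1
U = 121/4 (U = ((-5 + (¼)*2) - 1)² = ((-5 + ½) - 1)² = (-9/2 - 1)² = (-11/2)² = 121/4 ≈ 30.250)
G(E, b) = 4*√(-16 + E)/121 (G(E, b) = √(-16 + E)/(121/4) = √(-16 + E)*(4/121) = 4*√(-16 + E)/121)
(201075 - 75073) + G(470, -511) = (201075 - 75073) + 4*√(-16 + 470)/121 = 126002 + 4*√454/121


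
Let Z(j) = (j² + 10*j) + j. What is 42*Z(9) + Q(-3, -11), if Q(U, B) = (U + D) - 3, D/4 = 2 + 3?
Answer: 7574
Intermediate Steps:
D = 20 (D = 4*(2 + 3) = 4*5 = 20)
Z(j) = j² + 11*j
Q(U, B) = 17 + U (Q(U, B) = (U + 20) - 3 = (20 + U) - 3 = 17 + U)
42*Z(9) + Q(-3, -11) = 42*(9*(11 + 9)) + (17 - 3) = 42*(9*20) + 14 = 42*180 + 14 = 7560 + 14 = 7574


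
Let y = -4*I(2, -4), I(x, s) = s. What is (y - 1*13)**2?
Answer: 9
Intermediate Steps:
y = 16 (y = -4*(-4) = 16)
(y - 1*13)**2 = (16 - 1*13)**2 = (16 - 13)**2 = 3**2 = 9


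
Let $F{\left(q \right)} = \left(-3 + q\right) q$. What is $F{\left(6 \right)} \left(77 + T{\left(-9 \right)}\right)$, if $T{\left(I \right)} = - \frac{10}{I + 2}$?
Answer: $\frac{9882}{7} \approx 1411.7$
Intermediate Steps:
$T{\left(I \right)} = - \frac{10}{2 + I}$
$F{\left(q \right)} = q \left(-3 + q\right)$
$F{\left(6 \right)} \left(77 + T{\left(-9 \right)}\right) = 6 \left(-3 + 6\right) \left(77 - \frac{10}{2 - 9}\right) = 6 \cdot 3 \left(77 - \frac{10}{-7}\right) = 18 \left(77 - - \frac{10}{7}\right) = 18 \left(77 + \frac{10}{7}\right) = 18 \cdot \frac{549}{7} = \frac{9882}{7}$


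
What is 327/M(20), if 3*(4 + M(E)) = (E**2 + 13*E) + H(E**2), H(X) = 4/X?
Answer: 98100/64801 ≈ 1.5139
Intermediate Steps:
M(E) = -4 + E**2/3 + 4/(3*E**2) + 13*E/3 (M(E) = -4 + ((E**2 + 13*E) + 4/(E**2))/3 = -4 + ((E**2 + 13*E) + 4/E**2)/3 = -4 + (E**2 + 4/E**2 + 13*E)/3 = -4 + (E**2/3 + 4/(3*E**2) + 13*E/3) = -4 + E**2/3 + 4/(3*E**2) + 13*E/3)
327/M(20) = 327/(((1/3)*(4 + 20**2*(-12 + 20**2 + 13*20))/20**2)) = 327/(((1/3)*(1/400)*(4 + 400*(-12 + 400 + 260)))) = 327/(((1/3)*(1/400)*(4 + 400*648))) = 327/(((1/3)*(1/400)*(4 + 259200))) = 327/(((1/3)*(1/400)*259204)) = 327/(64801/300) = 327*(300/64801) = 98100/64801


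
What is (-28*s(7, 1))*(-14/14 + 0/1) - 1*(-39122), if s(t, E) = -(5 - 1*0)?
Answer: 38982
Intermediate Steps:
s(t, E) = -5 (s(t, E) = -(5 + 0) = -1*5 = -5)
(-28*s(7, 1))*(-14/14 + 0/1) - 1*(-39122) = (-28*(-5))*(-14/14 + 0/1) - 1*(-39122) = 140*(-14*1/14 + 0*1) + 39122 = 140*(-1 + 0) + 39122 = 140*(-1) + 39122 = -140 + 39122 = 38982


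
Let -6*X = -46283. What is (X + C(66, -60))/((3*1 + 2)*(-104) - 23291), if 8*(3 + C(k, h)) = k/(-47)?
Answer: -4348811/13429404 ≈ -0.32383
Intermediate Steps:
C(k, h) = -3 - k/376 (C(k, h) = -3 + (k/(-47))/8 = -3 + (k*(-1/47))/8 = -3 + (-k/47)/8 = -3 - k/376)
X = 46283/6 (X = -⅙*(-46283) = 46283/6 ≈ 7713.8)
(X + C(66, -60))/((3*1 + 2)*(-104) - 23291) = (46283/6 + (-3 - 1/376*66))/((3*1 + 2)*(-104) - 23291) = (46283/6 + (-3 - 33/188))/((3 + 2)*(-104) - 23291) = (46283/6 - 597/188)/(5*(-104) - 23291) = 4348811/(564*(-520 - 23291)) = (4348811/564)/(-23811) = (4348811/564)*(-1/23811) = -4348811/13429404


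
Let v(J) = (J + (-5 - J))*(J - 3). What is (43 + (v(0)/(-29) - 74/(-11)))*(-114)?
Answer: -1789572/319 ≈ -5609.9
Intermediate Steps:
v(J) = 15 - 5*J (v(J) = -5*(-3 + J) = 15 - 5*J)
(43 + (v(0)/(-29) - 74/(-11)))*(-114) = (43 + ((15 - 5*0)/(-29) - 74/(-11)))*(-114) = (43 + ((15 + 0)*(-1/29) - 74*(-1/11)))*(-114) = (43 + (15*(-1/29) + 74/11))*(-114) = (43 + (-15/29 + 74/11))*(-114) = (43 + 1981/319)*(-114) = (15698/319)*(-114) = -1789572/319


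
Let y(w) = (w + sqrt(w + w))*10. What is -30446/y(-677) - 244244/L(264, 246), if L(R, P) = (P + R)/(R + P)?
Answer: -829193157/3395 + 15223*I*sqrt(1354)/2298415 ≈ -2.4424e+5 + 0.24371*I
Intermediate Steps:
L(R, P) = 1 (L(R, P) = (P + R)/(P + R) = 1)
y(w) = 10*w + 10*sqrt(2)*sqrt(w) (y(w) = (w + sqrt(2*w))*10 = (w + sqrt(2)*sqrt(w))*10 = 10*w + 10*sqrt(2)*sqrt(w))
-30446/y(-677) - 244244/L(264, 246) = -30446/(10*(-677) + 10*sqrt(2)*sqrt(-677)) - 244244/1 = -30446/(-6770 + 10*sqrt(2)*(I*sqrt(677))) - 244244*1 = -30446/(-6770 + 10*I*sqrt(1354)) - 244244 = -244244 - 30446/(-6770 + 10*I*sqrt(1354))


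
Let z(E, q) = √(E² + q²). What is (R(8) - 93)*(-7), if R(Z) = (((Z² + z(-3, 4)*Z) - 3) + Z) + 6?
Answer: -154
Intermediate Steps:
R(Z) = 3 + Z² + 6*Z (R(Z) = (((Z² + √((-3)² + 4²)*Z) - 3) + Z) + 6 = (((Z² + √(9 + 16)*Z) - 3) + Z) + 6 = (((Z² + √25*Z) - 3) + Z) + 6 = (((Z² + 5*Z) - 3) + Z) + 6 = ((-3 + Z² + 5*Z) + Z) + 6 = (-3 + Z² + 6*Z) + 6 = 3 + Z² + 6*Z)
(R(8) - 93)*(-7) = ((3 + 8² + 6*8) - 93)*(-7) = ((3 + 64 + 48) - 93)*(-7) = (115 - 93)*(-7) = 22*(-7) = -154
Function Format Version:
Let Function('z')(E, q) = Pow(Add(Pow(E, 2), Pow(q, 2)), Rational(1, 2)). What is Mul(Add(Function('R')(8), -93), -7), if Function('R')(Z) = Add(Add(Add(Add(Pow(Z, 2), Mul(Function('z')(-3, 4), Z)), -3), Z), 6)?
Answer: -154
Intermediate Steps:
Function('R')(Z) = Add(3, Pow(Z, 2), Mul(6, Z)) (Function('R')(Z) = Add(Add(Add(Add(Pow(Z, 2), Mul(Pow(Add(Pow(-3, 2), Pow(4, 2)), Rational(1, 2)), Z)), -3), Z), 6) = Add(Add(Add(Add(Pow(Z, 2), Mul(Pow(Add(9, 16), Rational(1, 2)), Z)), -3), Z), 6) = Add(Add(Add(Add(Pow(Z, 2), Mul(Pow(25, Rational(1, 2)), Z)), -3), Z), 6) = Add(Add(Add(Add(Pow(Z, 2), Mul(5, Z)), -3), Z), 6) = Add(Add(Add(-3, Pow(Z, 2), Mul(5, Z)), Z), 6) = Add(Add(-3, Pow(Z, 2), Mul(6, Z)), 6) = Add(3, Pow(Z, 2), Mul(6, Z)))
Mul(Add(Function('R')(8), -93), -7) = Mul(Add(Add(3, Pow(8, 2), Mul(6, 8)), -93), -7) = Mul(Add(Add(3, 64, 48), -93), -7) = Mul(Add(115, -93), -7) = Mul(22, -7) = -154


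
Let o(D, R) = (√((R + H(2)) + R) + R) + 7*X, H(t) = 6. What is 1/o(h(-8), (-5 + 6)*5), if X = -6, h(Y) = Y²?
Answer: -1/33 ≈ -0.030303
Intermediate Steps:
o(D, R) = -42 + R + √(6 + 2*R) (o(D, R) = (√((R + 6) + R) + R) + 7*(-6) = (√((6 + R) + R) + R) - 42 = (√(6 + 2*R) + R) - 42 = (R + √(6 + 2*R)) - 42 = -42 + R + √(6 + 2*R))
1/o(h(-8), (-5 + 6)*5) = 1/(-42 + (-5 + 6)*5 + √(6 + 2*((-5 + 6)*5))) = 1/(-42 + 1*5 + √(6 + 2*(1*5))) = 1/(-42 + 5 + √(6 + 2*5)) = 1/(-42 + 5 + √(6 + 10)) = 1/(-42 + 5 + √16) = 1/(-42 + 5 + 4) = 1/(-33) = -1/33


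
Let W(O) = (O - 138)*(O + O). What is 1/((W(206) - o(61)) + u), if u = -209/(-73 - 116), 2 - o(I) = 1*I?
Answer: 189/5306384 ≈ 3.5618e-5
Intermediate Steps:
o(I) = 2 - I
W(O) = 2*O*(-138 + O) (W(O) = (-138 + O)*(2*O) = 2*O*(-138 + O))
u = 209/189 (u = -209/(-189) = -209*(-1/189) = 209/189 ≈ 1.1058)
1/((W(206) - o(61)) + u) = 1/((2*206*(-138 + 206) - (2 - 1*61)) + 209/189) = 1/((2*206*68 - (2 - 61)) + 209/189) = 1/((28016 - 1*(-59)) + 209/189) = 1/((28016 + 59) + 209/189) = 1/(28075 + 209/189) = 1/(5306384/189) = 189/5306384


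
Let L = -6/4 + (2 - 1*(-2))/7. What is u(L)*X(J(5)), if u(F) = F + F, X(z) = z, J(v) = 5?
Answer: -65/7 ≈ -9.2857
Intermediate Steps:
L = -13/14 (L = -6*1/4 + (2 + 2)*(1/7) = -3/2 + 4*(1/7) = -3/2 + 4/7 = -13/14 ≈ -0.92857)
u(F) = 2*F
u(L)*X(J(5)) = (2*(-13/14))*5 = -13/7*5 = -65/7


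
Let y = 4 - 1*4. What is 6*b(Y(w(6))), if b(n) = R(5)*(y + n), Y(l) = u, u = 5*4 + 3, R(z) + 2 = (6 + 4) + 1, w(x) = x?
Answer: 1242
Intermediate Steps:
R(z) = 9 (R(z) = -2 + ((6 + 4) + 1) = -2 + (10 + 1) = -2 + 11 = 9)
u = 23 (u = 20 + 3 = 23)
y = 0 (y = 4 - 4 = 0)
Y(l) = 23
b(n) = 9*n (b(n) = 9*(0 + n) = 9*n)
6*b(Y(w(6))) = 6*(9*23) = 6*207 = 1242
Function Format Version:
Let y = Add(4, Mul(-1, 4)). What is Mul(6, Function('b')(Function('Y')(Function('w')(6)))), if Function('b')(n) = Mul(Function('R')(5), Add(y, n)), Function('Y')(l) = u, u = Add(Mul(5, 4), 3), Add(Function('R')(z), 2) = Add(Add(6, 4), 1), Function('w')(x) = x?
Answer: 1242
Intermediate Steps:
Function('R')(z) = 9 (Function('R')(z) = Add(-2, Add(Add(6, 4), 1)) = Add(-2, Add(10, 1)) = Add(-2, 11) = 9)
u = 23 (u = Add(20, 3) = 23)
y = 0 (y = Add(4, -4) = 0)
Function('Y')(l) = 23
Function('b')(n) = Mul(9, n) (Function('b')(n) = Mul(9, Add(0, n)) = Mul(9, n))
Mul(6, Function('b')(Function('Y')(Function('w')(6)))) = Mul(6, Mul(9, 23)) = Mul(6, 207) = 1242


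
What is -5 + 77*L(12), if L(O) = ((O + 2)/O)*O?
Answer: 1073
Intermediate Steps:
L(O) = 2 + O (L(O) = ((2 + O)/O)*O = 2 + O)
-5 + 77*L(12) = -5 + 77*(2 + 12) = -5 + 77*14 = -5 + 1078 = 1073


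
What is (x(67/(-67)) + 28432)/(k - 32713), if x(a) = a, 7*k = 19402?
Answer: -66339/69863 ≈ -0.94956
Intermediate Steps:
k = 19402/7 (k = (1/7)*19402 = 19402/7 ≈ 2771.7)
(x(67/(-67)) + 28432)/(k - 32713) = (67/(-67) + 28432)/(19402/7 - 32713) = (67*(-1/67) + 28432)/(-209589/7) = (-1 + 28432)*(-7/209589) = 28431*(-7/209589) = -66339/69863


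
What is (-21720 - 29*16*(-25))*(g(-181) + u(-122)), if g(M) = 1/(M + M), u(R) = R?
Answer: 223474900/181 ≈ 1.2347e+6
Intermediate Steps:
g(M) = 1/(2*M)
(-21720 - 29*16*(-25))*(g(-181) + u(-122)) = (-21720 - 29*16*(-25))*((1/2)/(-181) - 122) = (-21720 - 464*(-25))*((1/2)*(-1/181) - 122) = (-21720 + 11600)*(-1/362 - 122) = -10120*(-44165/362) = 223474900/181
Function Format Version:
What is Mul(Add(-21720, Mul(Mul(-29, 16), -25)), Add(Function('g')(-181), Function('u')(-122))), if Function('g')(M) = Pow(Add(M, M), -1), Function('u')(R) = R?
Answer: Rational(223474900, 181) ≈ 1.2347e+6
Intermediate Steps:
Function('g')(M) = Mul(Rational(1, 2), Pow(M, -1)) (Function('g')(M) = Pow(Mul(2, M), -1) = Mul(Rational(1, 2), Pow(M, -1)))
Mul(Add(-21720, Mul(Mul(-29, 16), -25)), Add(Function('g')(-181), Function('u')(-122))) = Mul(Add(-21720, Mul(Mul(-29, 16), -25)), Add(Mul(Rational(1, 2), Pow(-181, -1)), -122)) = Mul(Add(-21720, Mul(-464, -25)), Add(Mul(Rational(1, 2), Rational(-1, 181)), -122)) = Mul(Add(-21720, 11600), Add(Rational(-1, 362), -122)) = Mul(-10120, Rational(-44165, 362)) = Rational(223474900, 181)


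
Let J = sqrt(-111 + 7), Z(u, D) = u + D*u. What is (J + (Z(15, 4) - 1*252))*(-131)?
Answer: 23187 - 262*I*sqrt(26) ≈ 23187.0 - 1335.9*I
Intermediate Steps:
J = 2*I*sqrt(26) (J = sqrt(-104) = 2*I*sqrt(26) ≈ 10.198*I)
(J + (Z(15, 4) - 1*252))*(-131) = (2*I*sqrt(26) + (15*(1 + 4) - 1*252))*(-131) = (2*I*sqrt(26) + (15*5 - 252))*(-131) = (2*I*sqrt(26) + (75 - 252))*(-131) = (2*I*sqrt(26) - 177)*(-131) = (-177 + 2*I*sqrt(26))*(-131) = 23187 - 262*I*sqrt(26)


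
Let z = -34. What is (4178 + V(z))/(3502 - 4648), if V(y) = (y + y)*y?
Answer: -3245/573 ≈ -5.6632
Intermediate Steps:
V(y) = 2*y**2 (V(y) = (2*y)*y = 2*y**2)
(4178 + V(z))/(3502 - 4648) = (4178 + 2*(-34)**2)/(3502 - 4648) = (4178 + 2*1156)/(-1146) = (4178 + 2312)*(-1/1146) = 6490*(-1/1146) = -3245/573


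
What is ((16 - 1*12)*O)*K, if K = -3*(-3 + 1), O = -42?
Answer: -1008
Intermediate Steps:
K = 6 (K = -3*(-2) = 6)
((16 - 1*12)*O)*K = ((16 - 1*12)*(-42))*6 = ((16 - 12)*(-42))*6 = (4*(-42))*6 = -168*6 = -1008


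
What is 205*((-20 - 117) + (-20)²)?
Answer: 53915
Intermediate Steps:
205*((-20 - 117) + (-20)²) = 205*(-137 + 400) = 205*263 = 53915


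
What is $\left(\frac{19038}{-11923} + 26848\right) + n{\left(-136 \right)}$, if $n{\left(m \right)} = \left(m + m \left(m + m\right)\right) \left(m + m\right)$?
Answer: $- \frac{119205982270}{11923} \approx -9.998 \cdot 10^{6}$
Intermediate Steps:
$n{\left(m \right)} = 2 m \left(m + 2 m^{2}\right)$ ($n{\left(m \right)} = \left(m + m 2 m\right) 2 m = \left(m + 2 m^{2}\right) 2 m = 2 m \left(m + 2 m^{2}\right)$)
$\left(\frac{19038}{-11923} + 26848\right) + n{\left(-136 \right)} = \left(\frac{19038}{-11923} + 26848\right) + \left(-136\right)^{2} \left(2 + 4 \left(-136\right)\right) = \left(19038 \left(- \frac{1}{11923}\right) + 26848\right) + 18496 \left(2 - 544\right) = \left(- \frac{19038}{11923} + 26848\right) + 18496 \left(-542\right) = \frac{320089666}{11923} - 10024832 = - \frac{119205982270}{11923}$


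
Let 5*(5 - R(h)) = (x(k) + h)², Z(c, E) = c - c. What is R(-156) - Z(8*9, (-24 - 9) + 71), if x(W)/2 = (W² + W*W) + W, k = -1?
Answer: -23691/5 ≈ -4738.2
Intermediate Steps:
Z(c, E) = 0
x(W) = 2*W + 4*W² (x(W) = 2*((W² + W*W) + W) = 2*((W² + W²) + W) = 2*(2*W² + W) = 2*(W + 2*W²) = 2*W + 4*W²)
R(h) = 5 - (2 + h)²/5 (R(h) = 5 - (2*(-1)*(1 + 2*(-1)) + h)²/5 = 5 - (2*(-1)*(1 - 2) + h)²/5 = 5 - (2*(-1)*(-1) + h)²/5 = 5 - (2 + h)²/5)
R(-156) - Z(8*9, (-24 - 9) + 71) = (5 - (2 - 156)²/5) - 1*0 = (5 - ⅕*(-154)²) + 0 = (5 - ⅕*23716) + 0 = (5 - 23716/5) + 0 = -23691/5 + 0 = -23691/5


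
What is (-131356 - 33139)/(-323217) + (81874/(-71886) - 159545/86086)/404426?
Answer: 68613733721856809357/134821408470198221772 ≈ 0.50892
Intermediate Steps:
(-131356 - 33139)/(-323217) + (81874/(-71886) - 159545/86086)/404426 = -164495*(-1/323217) + (81874*(-1/71886) - 159545*1/86086)*(1/404426) = 164495/323217 + (-40937/35943 - 159545/86086)*(1/404426) = 164495/323217 - 9258628517/3094189098*1/404426 = 164495/323217 - 9258628517/1251370520147748 = 68613733721856809357/134821408470198221772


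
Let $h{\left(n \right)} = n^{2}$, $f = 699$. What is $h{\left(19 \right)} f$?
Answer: $252339$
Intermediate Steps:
$h{\left(19 \right)} f = 19^{2} \cdot 699 = 361 \cdot 699 = 252339$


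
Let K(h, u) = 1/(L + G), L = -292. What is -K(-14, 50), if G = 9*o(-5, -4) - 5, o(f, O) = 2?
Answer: 1/279 ≈ 0.0035842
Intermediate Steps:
G = 13 (G = 9*2 - 5 = 18 - 5 = 13)
K(h, u) = -1/279 (K(h, u) = 1/(-292 + 13) = 1/(-279) = -1/279)
-K(-14, 50) = -1*(-1/279) = 1/279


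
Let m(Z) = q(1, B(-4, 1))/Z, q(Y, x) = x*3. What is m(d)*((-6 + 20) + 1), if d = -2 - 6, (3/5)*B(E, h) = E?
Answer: 75/2 ≈ 37.500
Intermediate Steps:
B(E, h) = 5*E/3
d = -8
q(Y, x) = 3*x
m(Z) = -20/Z (m(Z) = (3*((5/3)*(-4)))/Z = (3*(-20/3))/Z = -20/Z)
m(d)*((-6 + 20) + 1) = (-20/(-8))*((-6 + 20) + 1) = (-20*(-1/8))*(14 + 1) = (5/2)*15 = 75/2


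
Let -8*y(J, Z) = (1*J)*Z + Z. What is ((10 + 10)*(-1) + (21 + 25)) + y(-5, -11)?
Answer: 41/2 ≈ 20.500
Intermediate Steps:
y(J, Z) = -Z/8 - J*Z/8 (y(J, Z) = -((1*J)*Z + Z)/8 = -(J*Z + Z)/8 = -(Z + J*Z)/8 = -Z/8 - J*Z/8)
((10 + 10)*(-1) + (21 + 25)) + y(-5, -11) = ((10 + 10)*(-1) + (21 + 25)) - 1/8*(-11)*(1 - 5) = (20*(-1) + 46) - 1/8*(-11)*(-4) = (-20 + 46) - 11/2 = 26 - 11/2 = 41/2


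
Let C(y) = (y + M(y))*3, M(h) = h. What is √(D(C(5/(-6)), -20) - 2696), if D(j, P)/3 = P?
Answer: 2*I*√689 ≈ 52.498*I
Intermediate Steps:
C(y) = 6*y (C(y) = (y + y)*3 = (2*y)*3 = 6*y)
D(j, P) = 3*P
√(D(C(5/(-6)), -20) - 2696) = √(3*(-20) - 2696) = √(-60 - 2696) = √(-2756) = 2*I*√689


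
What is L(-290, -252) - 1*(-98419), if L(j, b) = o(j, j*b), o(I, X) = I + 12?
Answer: 98141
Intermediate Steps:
o(I, X) = 12 + I
L(j, b) = 12 + j
L(-290, -252) - 1*(-98419) = (12 - 290) - 1*(-98419) = -278 + 98419 = 98141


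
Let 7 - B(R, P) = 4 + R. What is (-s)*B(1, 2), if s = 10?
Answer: -20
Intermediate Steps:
B(R, P) = 3 - R (B(R, P) = 7 - (4 + R) = 7 + (-4 - R) = 3 - R)
(-s)*B(1, 2) = (-1*10)*(3 - 1*1) = -10*(3 - 1) = -10*2 = -20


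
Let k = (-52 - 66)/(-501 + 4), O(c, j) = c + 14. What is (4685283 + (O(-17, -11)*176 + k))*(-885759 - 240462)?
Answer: -2622206654939013/497 ≈ -5.2761e+12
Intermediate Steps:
O(c, j) = 14 + c
k = 118/497 (k = -118/(-497) = -118*(-1/497) = 118/497 ≈ 0.23742)
(4685283 + (O(-17, -11)*176 + k))*(-885759 - 240462) = (4685283 + ((14 - 17)*176 + 118/497))*(-885759 - 240462) = (4685283 + (-3*176 + 118/497))*(-1126221) = (4685283 + (-528 + 118/497))*(-1126221) = (4685283 - 262298/497)*(-1126221) = (2328323353/497)*(-1126221) = -2622206654939013/497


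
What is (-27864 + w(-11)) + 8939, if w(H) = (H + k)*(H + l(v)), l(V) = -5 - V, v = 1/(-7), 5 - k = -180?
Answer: -151789/7 ≈ -21684.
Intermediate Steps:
k = 185 (k = 5 - 1*(-180) = 5 + 180 = 185)
v = -⅐ (v = 1*(-⅐) = -⅐ ≈ -0.14286)
w(H) = (185 + H)*(-34/7 + H) (w(H) = (H + 185)*(H + (-5 - 1*(-⅐))) = (185 + H)*(H + (-5 + ⅐)) = (185 + H)*(H - 34/7) = (185 + H)*(-34/7 + H))
(-27864 + w(-11)) + 8939 = (-27864 + (-6290/7 + (-11)² + (1261/7)*(-11))) + 8939 = (-27864 + (-6290/7 + 121 - 13871/7)) + 8939 = (-27864 - 19314/7) + 8939 = -214362/7 + 8939 = -151789/7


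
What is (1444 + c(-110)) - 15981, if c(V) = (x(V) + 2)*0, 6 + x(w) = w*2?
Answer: -14537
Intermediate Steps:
x(w) = -6 + 2*w (x(w) = -6 + w*2 = -6 + 2*w)
c(V) = 0 (c(V) = ((-6 + 2*V) + 2)*0 = (-4 + 2*V)*0 = 0)
(1444 + c(-110)) - 15981 = (1444 + 0) - 15981 = 1444 - 15981 = -14537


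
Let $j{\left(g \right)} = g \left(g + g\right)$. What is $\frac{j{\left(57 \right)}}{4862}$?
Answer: $\frac{3249}{2431} \approx 1.3365$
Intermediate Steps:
$j{\left(g \right)} = 2 g^{2}$ ($j{\left(g \right)} = g 2 g = 2 g^{2}$)
$\frac{j{\left(57 \right)}}{4862} = \frac{2 \cdot 57^{2}}{4862} = 2 \cdot 3249 \cdot \frac{1}{4862} = 6498 \cdot \frac{1}{4862} = \frac{3249}{2431}$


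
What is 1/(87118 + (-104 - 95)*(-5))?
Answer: 1/88113 ≈ 1.1349e-5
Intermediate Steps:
1/(87118 + (-104 - 95)*(-5)) = 1/(87118 - 199*(-5)) = 1/(87118 + 995) = 1/88113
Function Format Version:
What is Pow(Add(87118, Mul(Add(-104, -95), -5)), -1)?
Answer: Rational(1, 88113) ≈ 1.1349e-5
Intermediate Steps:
Pow(Add(87118, Mul(Add(-104, -95), -5)), -1) = Pow(Add(87118, Mul(-199, -5)), -1) = Pow(Add(87118, 995), -1) = Pow(88113, -1) = Rational(1, 88113)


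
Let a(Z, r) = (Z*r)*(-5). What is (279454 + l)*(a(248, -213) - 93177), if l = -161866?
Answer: 20100845484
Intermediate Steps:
a(Z, r) = -5*Z*r
(279454 + l)*(a(248, -213) - 93177) = (279454 - 161866)*(-5*248*(-213) - 93177) = 117588*(264120 - 93177) = 117588*170943 = 20100845484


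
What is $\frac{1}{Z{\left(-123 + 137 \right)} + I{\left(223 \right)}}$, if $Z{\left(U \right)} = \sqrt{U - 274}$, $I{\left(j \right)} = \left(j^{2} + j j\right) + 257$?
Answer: $\frac{19943}{1988616297} - \frac{2 i \sqrt{65}}{9943081485} \approx 1.0029 \cdot 10^{-5} - 1.6217 \cdot 10^{-9} i$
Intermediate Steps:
$I{\left(j \right)} = 257 + 2 j^{2}$ ($I{\left(j \right)} = \left(j^{2} + j^{2}\right) + 257 = 2 j^{2} + 257 = 257 + 2 j^{2}$)
$Z{\left(U \right)} = \sqrt{-274 + U}$
$\frac{1}{Z{\left(-123 + 137 \right)} + I{\left(223 \right)}} = \frac{1}{\sqrt{-274 + \left(-123 + 137\right)} + \left(257 + 2 \cdot 223^{2}\right)} = \frac{1}{\sqrt{-274 + 14} + \left(257 + 2 \cdot 49729\right)} = \frac{1}{\sqrt{-260} + \left(257 + 99458\right)} = \frac{1}{2 i \sqrt{65} + 99715} = \frac{1}{99715 + 2 i \sqrt{65}}$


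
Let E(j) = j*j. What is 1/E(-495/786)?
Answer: 68644/27225 ≈ 2.5214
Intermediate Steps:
E(j) = j²
1/E(-495/786) = 1/((-495/786)²) = 1/((-495*1/786)²) = 1/((-165/262)²) = 1/(27225/68644) = 68644/27225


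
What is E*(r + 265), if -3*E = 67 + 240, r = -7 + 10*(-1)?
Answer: -76136/3 ≈ -25379.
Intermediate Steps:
r = -17 (r = -7 - 10 = -17)
E = -307/3 (E = -(67 + 240)/3 = -1/3*307 = -307/3 ≈ -102.33)
E*(r + 265) = -307*(-17 + 265)/3 = -307/3*248 = -76136/3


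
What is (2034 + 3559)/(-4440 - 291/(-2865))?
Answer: -763045/605729 ≈ -1.2597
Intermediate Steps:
(2034 + 3559)/(-4440 - 291/(-2865)) = 5593/(-4440 - 291*(-1/2865)) = 5593/(-4440 + 97/955) = 5593/(-4240103/955) = 5593*(-955/4240103) = -763045/605729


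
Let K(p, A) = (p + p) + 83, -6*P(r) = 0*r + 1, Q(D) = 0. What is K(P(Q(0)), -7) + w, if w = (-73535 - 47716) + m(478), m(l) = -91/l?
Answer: -173755663/1434 ≈ -1.2117e+5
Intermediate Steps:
P(r) = -⅙ (P(r) = -(0*r + 1)/6 = -(0 + 1)/6 = -⅙*1 = -⅙)
K(p, A) = 83 + 2*p (K(p, A) = 2*p + 83 = 83 + 2*p)
w = -57958069/478 (w = (-73535 - 47716) - 91/478 = -121251 - 91*1/478 = -121251 - 91/478 = -57958069/478 ≈ -1.2125e+5)
K(P(Q(0)), -7) + w = (83 + 2*(-⅙)) - 57958069/478 = (83 - ⅓) - 57958069/478 = 248/3 - 57958069/478 = -173755663/1434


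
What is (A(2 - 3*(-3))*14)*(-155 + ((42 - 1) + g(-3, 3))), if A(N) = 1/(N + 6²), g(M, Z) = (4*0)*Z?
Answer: -1596/47 ≈ -33.957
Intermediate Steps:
g(M, Z) = 0 (g(M, Z) = 0*Z = 0)
A(N) = 1/(36 + N) (A(N) = 1/(N + 36) = 1/(36 + N))
(A(2 - 3*(-3))*14)*(-155 + ((42 - 1) + g(-3, 3))) = (14/(36 + (2 - 3*(-3))))*(-155 + ((42 - 1) + 0)) = (14/(36 + (2 + 9)))*(-155 + (41 + 0)) = (14/(36 + 11))*(-155 + 41) = (14/47)*(-114) = -1596/47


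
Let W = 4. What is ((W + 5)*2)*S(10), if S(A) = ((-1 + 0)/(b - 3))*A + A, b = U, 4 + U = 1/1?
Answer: 210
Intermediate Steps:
U = -3 (U = -4 + 1/1 = -4 + 1 = -3)
b = -3
S(A) = 7*A/6 (S(A) = ((-1 + 0)/(-3 - 3))*A + A = (-1/(-6))*A + A = (-1*(-1/6))*A + A = A/6 + A = 7*A/6)
((W + 5)*2)*S(10) = ((4 + 5)*2)*((7/6)*10) = (9*2)*(35/3) = 18*(35/3) = 210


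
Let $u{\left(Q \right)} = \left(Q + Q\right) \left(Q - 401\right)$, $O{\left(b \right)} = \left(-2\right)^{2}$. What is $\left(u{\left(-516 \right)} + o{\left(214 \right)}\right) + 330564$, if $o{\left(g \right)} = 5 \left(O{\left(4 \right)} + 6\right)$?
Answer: $1276958$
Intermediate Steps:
$O{\left(b \right)} = 4$
$u{\left(Q \right)} = 2 Q \left(-401 + Q\right)$
$o{\left(g \right)} = 50$ ($o{\left(g \right)} = 5 \left(4 + 6\right) = 5 \cdot 10 = 50$)
$\left(u{\left(-516 \right)} + o{\left(214 \right)}\right) + 330564 = \left(2 \left(-516\right) \left(-401 - 516\right) + 50\right) + 330564 = \left(2 \left(-516\right) \left(-917\right) + 50\right) + 330564 = \left(946344 + 50\right) + 330564 = 946394 + 330564 = 1276958$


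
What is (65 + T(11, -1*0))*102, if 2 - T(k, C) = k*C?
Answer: 6834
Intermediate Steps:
T(k, C) = 2 - C*k (T(k, C) = 2 - k*C = 2 - C*k)
(65 + T(11, -1*0))*102 = (65 + (2 - 1*(-1*0)*11))*102 = (65 + (2 - 1*0*11))*102 = (65 + (2 + 0))*102 = (65 + 2)*102 = 67*102 = 6834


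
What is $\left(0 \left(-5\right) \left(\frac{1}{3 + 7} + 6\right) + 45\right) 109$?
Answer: $4905$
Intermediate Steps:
$\left(0 \left(-5\right) \left(\frac{1}{3 + 7} + 6\right) + 45\right) 109 = \left(0 \left(\frac{1}{10} + 6\right) + 45\right) 109 = \left(0 \cdot \frac{61}{10} + 45\right) 109 = \left(0 + 45\right) 109 = 45 \cdot 109 = 4905$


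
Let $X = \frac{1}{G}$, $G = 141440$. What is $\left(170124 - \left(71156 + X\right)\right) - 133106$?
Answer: $- \frac{4828478721}{141440} \approx -34138.0$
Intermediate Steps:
$X = \frac{1}{141440} \approx 7.0701 \cdot 10^{-6}$
$\left(170124 - \left(71156 + X\right)\right) - 133106 = \left(170124 - \frac{10064304641}{141440}\right) - 133106 = \frac{13998033919}{141440} - 133106 = - \frac{4828478721}{141440}$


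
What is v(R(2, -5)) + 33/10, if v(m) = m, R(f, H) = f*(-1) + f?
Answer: 33/10 ≈ 3.3000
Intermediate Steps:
R(f, H) = 0 (R(f, H) = -f + f = 0)
v(R(2, -5)) + 33/10 = 0 + 33/10 = 33/10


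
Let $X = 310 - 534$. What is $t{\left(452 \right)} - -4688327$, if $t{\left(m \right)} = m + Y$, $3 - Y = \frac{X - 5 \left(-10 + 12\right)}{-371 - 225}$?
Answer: $\frac{1397256919}{298} \approx 4.6888 \cdot 10^{6}$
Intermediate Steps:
$X = -224$
$Y = \frac{777}{298}$ ($Y = 3 - \frac{-224 - 5 \left(-10 + 12\right)}{-371 - 225} = 3 - \frac{-224 - 10}{-596} = 3 - \left(-224 - 10\right) \left(- \frac{1}{596}\right) = 3 - \left(-234\right) \left(- \frac{1}{596}\right) = 3 - \frac{117}{298} = \frac{777}{298} \approx 2.6074$)
$t{\left(m \right)} = \frac{777}{298} + m$ ($t{\left(m \right)} = m + \frac{777}{298} = \frac{777}{298} + m$)
$t{\left(452 \right)} - -4688327 = \left(\frac{777}{298} + 452\right) - -4688327 = \frac{135473}{298} + 4688327 = \frac{1397256919}{298}$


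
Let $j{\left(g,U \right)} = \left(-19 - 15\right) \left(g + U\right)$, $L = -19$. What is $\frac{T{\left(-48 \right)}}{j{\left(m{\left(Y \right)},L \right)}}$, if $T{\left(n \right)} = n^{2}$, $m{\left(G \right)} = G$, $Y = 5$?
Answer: $\frac{576}{119} \approx 4.8403$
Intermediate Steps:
$j{\left(g,U \right)} = - 34 U - 34 g$ ($j{\left(g,U \right)} = - 34 \left(U + g\right) = - 34 U - 34 g$)
$\frac{T{\left(-48 \right)}}{j{\left(m{\left(Y \right)},L \right)}} = \frac{\left(-48\right)^{2}}{\left(-34\right) \left(-19\right) - 170} = \frac{2304}{646 - 170} = \frac{2304}{476} = 2304 \cdot \frac{1}{476} = \frac{576}{119}$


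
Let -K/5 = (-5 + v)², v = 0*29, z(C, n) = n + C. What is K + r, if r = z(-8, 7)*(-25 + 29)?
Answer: -129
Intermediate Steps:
z(C, n) = C + n
v = 0
K = -125 (K = -5*(-5 + 0)² = -5*(-5)² = -5*25 = -125)
r = -4 (r = (-8 + 7)*(-25 + 29) = -1*4 = -4)
K + r = -125 - 4 = -129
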